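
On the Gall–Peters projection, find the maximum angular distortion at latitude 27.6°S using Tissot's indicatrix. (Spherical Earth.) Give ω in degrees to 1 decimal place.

25.7°

Gall–Peters is a cylindrical equal-area projection with standard parallels at ±45°. Cylindrical equal-area (φ₀ = 45°): h = cos φ / cos 45° along meridians, k = cos 45° / cos φ along parallels; h·k = 1.
At 27.6°: h = 1.253, k = 0.7979; principal scales a = 1.253, b = 0.7979.
sin(ω/2) = (a − b)/(a + b) = 0.4554/2.051 = 0.2220, so ω = 2 arcsin(0.2220) ≈ 25.7°.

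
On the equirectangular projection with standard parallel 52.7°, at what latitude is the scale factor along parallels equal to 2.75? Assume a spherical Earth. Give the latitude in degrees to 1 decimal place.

In the equirectangular projection with standard parallel φ₀ = 52.7° (x = Rλ cos φ₀, y = Rφ), meridians are true-scale (h = 1) and the parallel scale is k = cos φ₀ / cos φ.
k = cos φ₀ / cos φ = 2.75  ⇒  cos φ = cos 52.7° / 2.75 = 0.2204.
φ = arccos(0.2204) ≈ 77.3°.

77.3°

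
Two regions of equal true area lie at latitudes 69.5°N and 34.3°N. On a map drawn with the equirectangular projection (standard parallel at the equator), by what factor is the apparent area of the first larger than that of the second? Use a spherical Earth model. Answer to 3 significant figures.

2.36

For the equirectangular projection with φ₀ = 0 (plate carrée), h = 1 along meridians and k = sec φ along parallels.
Areal scale at 69.5°: h·k = 1.000 × 2.855 = 2.855.
Areal scale at 34.3°: h·k = 1.000 × 1.211 = 1.211.
Ratio = 2.855/1.211 ≈ 2.36.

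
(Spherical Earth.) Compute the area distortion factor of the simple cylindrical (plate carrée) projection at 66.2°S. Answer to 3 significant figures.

2.48

For the equirectangular projection with φ₀ = 0 (plate carrée), h = 1 along meridians and k = sec φ along parallels.
Areal scale = h·k = 1 × sec φ; at 66.2°, h = 1.000, k = 2.478, so h·k = 2.478.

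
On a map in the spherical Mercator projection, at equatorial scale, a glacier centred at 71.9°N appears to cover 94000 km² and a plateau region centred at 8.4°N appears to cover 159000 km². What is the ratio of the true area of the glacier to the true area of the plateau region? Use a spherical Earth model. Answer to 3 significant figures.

Mercator's areal exaggeration is sec²φ; hence true area = (apparent area) · cos²φ.
True area of glacier: 94000 × cos²(71.9°) = 94000 × 0.09652 = 9073 km².
True area of plateau region: 159000 × cos²(8.4°) = 159000 × 0.9787 = 155600 km².
Ratio = 9073 / 155600 ≈ 0.0583.

0.0583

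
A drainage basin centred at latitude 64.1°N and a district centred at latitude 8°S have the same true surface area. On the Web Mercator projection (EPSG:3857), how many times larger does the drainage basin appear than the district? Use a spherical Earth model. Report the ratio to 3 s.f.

Mercator areal scale is sec²φ.
At 64.1°: sec²(64.1°) = 1/0.4368² = 5.241.
At 8°: sec²(8°) = 1/0.9903² = 1.020.
Ratio = 5.241/1.020 = cos²(8°)/cos²(64.1°) ≈ 5.14.

5.14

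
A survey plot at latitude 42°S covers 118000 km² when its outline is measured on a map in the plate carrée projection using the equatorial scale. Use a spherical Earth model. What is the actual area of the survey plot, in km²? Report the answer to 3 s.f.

87700 km²

Plate carrée maps x = Rλ, y = Rφ. The meridian scale is h = 1 and the parallel scale is k = 1/cos φ = sec φ.
Areal scale = h·k = 1 × sec φ; at 42°, h = 1.000, k = 1.346, so h·k = 1.346.
True area = apparent / (areal scale) = 118000 / 1.346 ≈ 87700 km².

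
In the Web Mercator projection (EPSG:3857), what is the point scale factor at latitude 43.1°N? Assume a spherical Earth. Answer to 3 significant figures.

The Mercator projection is conformal; its linear scale factor is the same in every direction and equals sec φ = 1/cos φ.
k = 1/cos 43.1° = 1/0.7302 = 1.370.

1.37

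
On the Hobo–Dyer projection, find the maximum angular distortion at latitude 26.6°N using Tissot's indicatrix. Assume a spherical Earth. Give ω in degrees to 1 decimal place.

13.7°

Hobo–Dyer is a cylindrical equal-area projection with standard parallels at ±37.5°. For cylindrical equal-area with standard parallel φ₀, h = cos φ / cos φ₀ and k = cos φ₀ / cos φ, so h·k = 1.
At 26.6°: h = 1.127, k = 0.8873; principal scales a = 1.127, b = 0.8873.
sin(ω/2) = (a − b)/(a + b) = 0.2398/2.014 = 0.1190, so ω = 2 arcsin(0.1190) ≈ 13.7°.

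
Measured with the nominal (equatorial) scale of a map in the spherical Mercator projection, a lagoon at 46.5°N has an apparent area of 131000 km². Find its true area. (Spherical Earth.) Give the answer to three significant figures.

62100 km²

Mercator is conformal, so the point scale is isotropic: h = k = sec φ = 1/cos φ.
Areal scale = k² = sec²φ = 1/cos²(46.5°) = 1/0.6884² = 2.110.
True area = apparent / (areal scale) = 131000 / 2.110 ≈ 62100 km².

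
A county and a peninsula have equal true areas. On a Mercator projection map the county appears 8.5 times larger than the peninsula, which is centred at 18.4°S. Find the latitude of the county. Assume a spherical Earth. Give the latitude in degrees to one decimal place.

Mercator areal scale is sec²φ, so apparent-area ratio = sec²φ₁ / sec²φ₂ = cos²φ₂ / cos²φ₁.
cos²φ₂ / cos²φ₁ = 8.5  ⇒  cos φ₁ = cos 18.4° / √8.5 = 0.9489/2.915 = 0.3255.
φ₁ = arccos(0.3255) ≈ 71.0°.

71.0°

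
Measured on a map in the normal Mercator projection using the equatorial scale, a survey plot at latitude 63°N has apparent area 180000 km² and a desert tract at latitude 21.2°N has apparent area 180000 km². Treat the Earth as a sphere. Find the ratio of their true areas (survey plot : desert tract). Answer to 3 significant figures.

Mercator's areal exaggeration is sec²φ; hence true area = (apparent area) · cos²φ.
True area of survey plot: 180000 × cos²(63°) = 180000 × 0.2061 = 37100 km².
True area of desert tract: 180000 × cos²(21.2°) = 180000 × 0.8692 = 156500 km².
Ratio = 37100 / 156500 ≈ 0.237.

0.237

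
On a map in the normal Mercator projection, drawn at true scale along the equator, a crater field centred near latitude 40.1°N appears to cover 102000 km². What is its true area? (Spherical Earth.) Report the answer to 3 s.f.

59700 km²

The Mercator projection is conformal; its linear scale factor is the same in every direction and equals sec φ = 1/cos φ.
Areal scale = k² = sec²φ = 1/cos²(40.1°) = 1/0.7649² = 1.709.
True area = apparent / (areal scale) = 102000 / 1.709 ≈ 59700 km².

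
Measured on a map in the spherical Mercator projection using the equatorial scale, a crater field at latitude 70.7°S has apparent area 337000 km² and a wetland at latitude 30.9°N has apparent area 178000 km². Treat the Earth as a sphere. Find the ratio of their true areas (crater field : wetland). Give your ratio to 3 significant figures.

0.281

Since Mercator area scale is 1/cos²φ, the true area equals the apparent area multiplied by cos²φ.
True area of crater field: 337000 × cos²(70.7°) = 337000 × 0.1092 = 36810 km².
True area of wetland: 178000 × cos²(30.9°) = 178000 × 0.7363 = 131100 km².
Ratio = 36810 / 131100 ≈ 0.281.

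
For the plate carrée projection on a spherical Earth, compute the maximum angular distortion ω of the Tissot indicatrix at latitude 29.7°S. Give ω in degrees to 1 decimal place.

8.1°

Plate carrée maps x = Rλ, y = Rφ. The meridian scale is h = 1 and the parallel scale is k = 1/cos φ = sec φ.
At 29.7°: h = 1.000, k = 1.151; principal scales a = 1.151, b = 1.000.
sin(ω/2) = (a − b)/(a + b) = 0.1512/2.151 = 0.07030, so ω = 2 arcsin(0.07030) ≈ 8.1°.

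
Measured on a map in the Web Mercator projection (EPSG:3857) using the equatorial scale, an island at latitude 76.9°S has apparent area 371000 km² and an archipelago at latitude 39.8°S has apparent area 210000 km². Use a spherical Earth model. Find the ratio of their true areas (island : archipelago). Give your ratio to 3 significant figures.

0.154

Mercator's areal exaggeration is sec²φ; hence true area = (apparent area) · cos²φ.
True area of island: 371000 × cos²(76.9°) = 371000 × 0.05137 = 19060 km².
True area of archipelago: 210000 × cos²(39.8°) = 210000 × 0.5903 = 124000 km².
Ratio = 19060 / 124000 ≈ 0.154.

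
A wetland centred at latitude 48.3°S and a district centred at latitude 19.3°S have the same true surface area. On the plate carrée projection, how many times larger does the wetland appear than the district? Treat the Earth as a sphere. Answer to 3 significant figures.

1.42

For the equirectangular projection with φ₀ = 0 (plate carrée), h = 1 along meridians and k = sec φ along parallels.
Areal scale at 48.3°: h·k = 1.000 × 1.503 = 1.503.
Areal scale at 19.3°: h·k = 1.000 × 1.060 = 1.060.
Ratio = 1.503/1.060 ≈ 1.42.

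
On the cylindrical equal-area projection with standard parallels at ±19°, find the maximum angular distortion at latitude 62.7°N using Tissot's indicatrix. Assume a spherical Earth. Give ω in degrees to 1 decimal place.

For cylindrical equal-area with standard parallel φ₀, h = cos φ / cos φ₀ and k = cos φ₀ / cos φ, so h·k = 1.
At 62.7°: h = 0.4851, k = 2.062; principal scales a = 2.062, b = 0.4851.
sin(ω/2) = (a − b)/(a + b) = 1.576/2.547 = 0.6190, so ω = 2 arcsin(0.6190) ≈ 76.5°.

76.5°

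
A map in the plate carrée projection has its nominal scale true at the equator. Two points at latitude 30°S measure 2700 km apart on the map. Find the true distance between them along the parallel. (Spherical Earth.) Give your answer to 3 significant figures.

2340 km

Plate carrée maps x = Rλ, y = Rφ. The meridian scale is h = 1 and the parallel scale is k = 1/cos φ = sec φ.
Along the parallel at 30°, map distances are exaggerated by k = sec 30° = 1.155.
True distance = 2700 / 1.155 = 2700 × cos 30° ≈ 2340 km.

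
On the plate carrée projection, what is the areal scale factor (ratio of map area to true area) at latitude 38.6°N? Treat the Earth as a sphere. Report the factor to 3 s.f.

1.28

Plate carrée maps x = Rλ, y = Rφ. The meridian scale is h = 1 and the parallel scale is k = 1/cos φ = sec φ.
Areal scale = h·k = 1 × sec φ; at 38.6°, h = 1.000, k = 1.280, so h·k = 1.280.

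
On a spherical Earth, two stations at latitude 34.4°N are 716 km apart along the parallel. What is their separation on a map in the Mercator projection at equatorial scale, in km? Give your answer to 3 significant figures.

868 km

For Mercator, h = k = sec φ (a conformal cylindrical projection has a single point scale, 1/cos φ).
Along the parallel, k = sec 34.4° = 1/0.8251 = 1.212.
Map distance = 716 × 1.212 ≈ 868 km.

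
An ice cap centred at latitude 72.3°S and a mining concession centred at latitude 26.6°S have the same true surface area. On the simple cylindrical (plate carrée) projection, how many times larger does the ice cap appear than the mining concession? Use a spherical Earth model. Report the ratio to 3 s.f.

For the equirectangular projection with φ₀ = 0 (plate carrée), h = 1 along meridians and k = sec φ along parallels.
Areal scale at 72.3°: h·k = 1.000 × 3.289 = 3.289.
Areal scale at 26.6°: h·k = 1.000 × 1.118 = 1.118.
Ratio = 3.289/1.118 ≈ 2.94.

2.94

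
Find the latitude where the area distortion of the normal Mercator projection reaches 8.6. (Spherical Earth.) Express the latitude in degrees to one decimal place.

Mercator areal scale is sec²φ.
sec²φ = 8.6  ⇒  cos²φ = 0.1163  ⇒  cos φ = 0.3410.
φ = arccos(0.3410) ≈ 70.1°.

70.1°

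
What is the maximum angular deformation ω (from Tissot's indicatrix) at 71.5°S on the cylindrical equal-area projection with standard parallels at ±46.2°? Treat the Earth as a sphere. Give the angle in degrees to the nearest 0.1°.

For cylindrical equal-area with standard parallel φ₀, h = cos φ / cos φ₀ and k = cos φ₀ / cos φ, so h·k = 1.
At 71.5°: h = 0.4584, k = 2.181; principal scales a = 2.181, b = 0.4584.
sin(ω/2) = (a − b)/(a + b) = 1.723/2.640 = 0.6527, so ω = 2 arcsin(0.6527) ≈ 81.5°.

81.5°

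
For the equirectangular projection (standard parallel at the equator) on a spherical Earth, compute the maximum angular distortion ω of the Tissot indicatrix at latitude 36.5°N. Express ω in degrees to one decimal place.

12.5°

In the plate carrée (x = Rλ, y = Rφ), meridians are true-scale (h = 1) and parallels are stretched by k = sec φ.
At 36.5°: h = 1.000, k = 1.244; principal scales a = 1.244, b = 1.000.
sin(ω/2) = (a − b)/(a + b) = 0.2440/2.244 = 0.1087, so ω = 2 arcsin(0.1087) ≈ 12.5°.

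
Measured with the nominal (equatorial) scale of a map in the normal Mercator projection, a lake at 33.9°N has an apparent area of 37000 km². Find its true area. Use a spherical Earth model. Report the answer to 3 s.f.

25500 km²

For Mercator, h = k = sec φ (a conformal cylindrical projection has a single point scale, 1/cos φ).
Areal scale = k² = sec²φ = 1/cos²(33.9°) = 1/0.8300² = 1.452.
True area = apparent / (areal scale) = 37000 / 1.452 ≈ 25500 km².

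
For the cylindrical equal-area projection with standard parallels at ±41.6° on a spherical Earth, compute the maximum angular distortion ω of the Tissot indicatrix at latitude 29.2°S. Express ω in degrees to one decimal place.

17.7°

Cylindrical equal-area (φ₀ = 41.6°): h = cos φ / cos 41.6° along meridians, k = cos 41.6° / cos φ along parallels; h·k = 1.
At 29.2°: h = 1.167, k = 0.8567; principal scales a = 1.167, b = 0.8567.
sin(ω/2) = (a − b)/(a + b) = 0.3107/2.024 = 0.1535, so ω = 2 arcsin(0.1535) ≈ 17.7°.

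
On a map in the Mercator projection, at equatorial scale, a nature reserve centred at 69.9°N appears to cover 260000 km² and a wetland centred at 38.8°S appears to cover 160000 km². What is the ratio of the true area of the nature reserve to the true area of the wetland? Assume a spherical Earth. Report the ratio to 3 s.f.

Mercator's areal exaggeration is sec²φ; hence true area = (apparent area) · cos²φ.
True area of nature reserve: 260000 × cos²(69.9°) = 260000 × 0.1181 = 30710 km².
True area of wetland: 160000 × cos²(38.8°) = 160000 × 0.6074 = 97180 km².
Ratio = 30710 / 97180 ≈ 0.316.

0.316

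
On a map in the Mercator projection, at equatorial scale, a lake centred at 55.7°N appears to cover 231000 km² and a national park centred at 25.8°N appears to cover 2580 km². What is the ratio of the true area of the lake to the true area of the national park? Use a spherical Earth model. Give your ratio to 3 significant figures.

Since Mercator area scale is 1/cos²φ, the true area equals the apparent area multiplied by cos²φ.
True area of lake: 231000 × cos²(55.7°) = 231000 × 0.3176 = 73360 km².
True area of national park: 2580 × cos²(25.8°) = 2580 × 0.8106 = 2091 km².
Ratio = 73360 / 2091 ≈ 35.1.

35.1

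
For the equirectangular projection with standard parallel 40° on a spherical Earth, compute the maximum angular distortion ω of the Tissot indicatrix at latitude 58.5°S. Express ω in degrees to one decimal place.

With standard parallel φ₀ = 40°, the equirectangular projection gives x = Rλ cos φ₀, y = Rφ, so h = 1 and k = cos 40° / cos φ.
At 58.5°: h = 1.000, k = 1.466; principal scales a = 1.466, b = 1.000.
sin(ω/2) = (a − b)/(a + b) = 0.4661/2.466 = 0.1890, so ω = 2 arcsin(0.1890) ≈ 21.8°.

21.8°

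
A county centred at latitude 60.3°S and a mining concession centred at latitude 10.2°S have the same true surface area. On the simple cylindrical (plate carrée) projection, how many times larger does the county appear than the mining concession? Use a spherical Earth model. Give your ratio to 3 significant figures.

1.99

Plate carrée maps x = Rλ, y = Rφ. The meridian scale is h = 1 and the parallel scale is k = 1/cos φ = sec φ.
Areal scale at 60.3°: h·k = 1.000 × 2.018 = 2.018.
Areal scale at 10.2°: h·k = 1.000 × 1.016 = 1.016.
Ratio = 2.018/1.016 ≈ 1.99.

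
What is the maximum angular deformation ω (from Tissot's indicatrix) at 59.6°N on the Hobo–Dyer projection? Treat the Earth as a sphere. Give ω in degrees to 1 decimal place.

49.9°

The Hobo–Dyer projection is cylindrical equal-area with φ₀ = 37.5°. Cylindrical equal-area (φ₀ = 37.5°): h = cos φ / cos 37.5° along meridians, k = cos 37.5° / cos φ along parallels; h·k = 1.
At 59.6°: h = 0.6378, k = 1.568; principal scales a = 1.568, b = 0.6378.
sin(ω/2) = (a − b)/(a + b) = 0.9299/2.206 = 0.4216, so ω = 2 arcsin(0.4216) ≈ 49.9°.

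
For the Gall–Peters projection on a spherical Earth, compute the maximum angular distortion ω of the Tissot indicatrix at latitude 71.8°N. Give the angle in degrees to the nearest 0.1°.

Gall–Peters is a cylindrical equal-area projection with standard parallels at ±45°. A cylindrical equal-area projection with standard parallel φ₀ has meridian scale h = cos φ / cos φ₀ and parallel scale k = cos φ₀ / cos φ (so areas are preserved, h·k = 1).
At 71.8°: h = 0.4417, k = 2.264; principal scales a = 2.264, b = 0.4417.
sin(ω/2) = (a − b)/(a + b) = 1.822/2.706 = 0.6735, so ω = 2 arcsin(0.6735) ≈ 84.7°.

84.7°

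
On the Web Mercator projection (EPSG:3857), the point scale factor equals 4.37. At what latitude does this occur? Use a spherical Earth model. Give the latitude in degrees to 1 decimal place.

76.8°

Mercator scale is k = sec φ = 1/cos φ.
1/cos φ = 4.37  ⇒  cos φ = 0.2288  ⇒  φ = arccos(0.2288) ≈ 76.8°.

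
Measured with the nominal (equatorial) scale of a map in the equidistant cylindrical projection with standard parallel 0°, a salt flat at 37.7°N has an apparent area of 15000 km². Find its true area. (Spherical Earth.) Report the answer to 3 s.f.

For the equirectangular projection with φ₀ = 0 (plate carrée), h = 1 along meridians and k = sec φ along parallels.
Areal scale = h·k = 1 × sec φ; at 37.7°, h = 1.000, k = 1.264, so h·k = 1.264.
True area = apparent / (areal scale) = 15000 / 1.264 ≈ 11900 km².

11900 km²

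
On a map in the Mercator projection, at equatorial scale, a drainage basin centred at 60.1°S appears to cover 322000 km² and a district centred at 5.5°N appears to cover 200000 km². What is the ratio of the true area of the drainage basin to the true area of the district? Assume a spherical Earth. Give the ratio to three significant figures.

On Mercator the areal scale is sec²φ, so true area = apparent × cos²φ.
True area of drainage basin: 322000 × cos²(60.1°) = 322000 × 0.2485 = 80010 km².
True area of district: 200000 × cos²(5.5°) = 200000 × 0.9908 = 198200 km².
Ratio = 80010 / 198200 ≈ 0.404.

0.404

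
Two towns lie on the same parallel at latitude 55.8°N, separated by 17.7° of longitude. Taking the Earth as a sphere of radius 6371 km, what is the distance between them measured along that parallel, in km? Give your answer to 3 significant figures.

Arc length along a parallel = R cos φ · Δλ (with Δλ in radians).
= 6371 × cos 55.8° × (17.7° × π/180) = 6371 × 0.5621 × 0.3089 ≈ 1110 km.

1110 km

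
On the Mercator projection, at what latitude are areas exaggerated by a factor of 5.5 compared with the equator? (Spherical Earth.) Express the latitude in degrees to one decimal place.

Mercator areal scale is sec²φ.
sec²φ = 5.5  ⇒  cos²φ = 0.1818  ⇒  cos φ = 0.4264.
φ = arccos(0.4264) ≈ 64.8°.

64.8°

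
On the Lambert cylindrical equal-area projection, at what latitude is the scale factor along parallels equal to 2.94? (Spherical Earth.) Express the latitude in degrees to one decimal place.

70.1°

The Lambert cylindrical equal-area projection is the cylindrical equal-area projection with its standard parallel at the equator (φ₀ = 0). Cylindrical equal-area (φ₀ = 0°): h = cos φ / cos 0° along meridians, k = cos 0° / cos φ along parallels; h·k = 1.
k = cos φ₀ / cos φ = 2.94  ⇒  cos φ = cos 0° / 2.94 = 0.3401.
φ = arccos(0.3401) ≈ 70.1°.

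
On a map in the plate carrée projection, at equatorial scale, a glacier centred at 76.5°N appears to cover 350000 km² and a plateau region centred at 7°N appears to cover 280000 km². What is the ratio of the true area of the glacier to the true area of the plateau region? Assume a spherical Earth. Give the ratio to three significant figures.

Plate carrée has h = 1 and k = sec φ, giving areal scale sec φ; true area = (apparent area) · cos φ.
True area of glacier: 350000 × cos(76.5°) = 350000 × 0.2334 = 81710 km².
True area of plateau region: 280000 × cos(7°) = 280000 × 0.9925 = 277900 km².
Ratio = 81710 / 277900 ≈ 0.294.

0.294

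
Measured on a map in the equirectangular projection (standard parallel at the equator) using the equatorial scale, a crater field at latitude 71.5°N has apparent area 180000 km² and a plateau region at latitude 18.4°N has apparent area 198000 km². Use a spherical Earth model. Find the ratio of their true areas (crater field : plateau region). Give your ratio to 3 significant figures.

On the plate carrée, areal scale = h·k = 1 × sec φ, so true area = apparent × cos φ.
True area of crater field: 180000 × cos(71.5°) = 180000 × 0.3173 = 57110 km².
True area of plateau region: 198000 × cos(18.4°) = 198000 × 0.9489 = 187900 km².
Ratio = 57110 / 187900 ≈ 0.304.

0.304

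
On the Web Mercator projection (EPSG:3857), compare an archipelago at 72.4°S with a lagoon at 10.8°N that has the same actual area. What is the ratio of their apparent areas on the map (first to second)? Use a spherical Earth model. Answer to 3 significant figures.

10.6

On Mercator, area is exaggerated by sec²φ = 1/cos²φ.
At 72.4°: sec²(72.4°) = 1/0.3024² = 10.94.
At 10.8°: sec²(10.8°) = 1/0.9823² = 1.036.
Ratio = 10.94/1.036 = cos²(10.8°)/cos²(72.4°) ≈ 10.6.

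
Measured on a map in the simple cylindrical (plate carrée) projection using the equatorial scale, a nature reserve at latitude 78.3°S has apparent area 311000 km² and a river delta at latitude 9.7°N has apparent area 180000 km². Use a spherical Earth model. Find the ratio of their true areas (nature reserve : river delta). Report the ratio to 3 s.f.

0.355

On the plate carrée, areal scale = h·k = 1 × sec φ, so true area = apparent × cos φ.
True area of nature reserve: 311000 × cos(78.3°) = 311000 × 0.2028 = 63070 km².
True area of river delta: 180000 × cos(9.7°) = 180000 × 0.9857 = 177400 km².
Ratio = 63070 / 177400 ≈ 0.355.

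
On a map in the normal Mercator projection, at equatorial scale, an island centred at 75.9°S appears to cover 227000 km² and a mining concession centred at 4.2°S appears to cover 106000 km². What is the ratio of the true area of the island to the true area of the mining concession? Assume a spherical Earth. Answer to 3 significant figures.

0.128

Mercator's areal exaggeration is sec²φ; hence true area = (apparent area) · cos²φ.
True area of island: 227000 × cos²(75.9°) = 227000 × 0.05935 = 13470 km².
True area of mining concession: 106000 × cos²(4.2°) = 106000 × 0.9946 = 105400 km².
Ratio = 13470 / 105400 ≈ 0.128.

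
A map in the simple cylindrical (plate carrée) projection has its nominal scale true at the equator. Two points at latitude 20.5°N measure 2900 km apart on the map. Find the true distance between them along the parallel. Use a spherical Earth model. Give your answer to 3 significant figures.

For the equirectangular projection with φ₀ = 0 (plate carrée), h = 1 along meridians and k = sec φ along parallels.
Along the parallel at 20.5°, map distances are exaggerated by k = sec 20.5° = 1.068.
True distance = 2900 / 1.068 = 2900 × cos 20.5° ≈ 2720 km.

2720 km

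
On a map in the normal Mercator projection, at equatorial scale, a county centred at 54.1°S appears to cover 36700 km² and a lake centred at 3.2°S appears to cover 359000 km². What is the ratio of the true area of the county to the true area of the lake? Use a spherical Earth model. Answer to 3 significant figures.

On Mercator the areal scale is sec²φ, so true area = apparent × cos²φ.
True area of county: 36700 × cos²(54.1°) = 36700 × 0.3438 = 12620 km².
True area of lake: 359000 × cos²(3.2°) = 359000 × 0.9969 = 357900 km².
Ratio = 12620 / 357900 ≈ 0.0353.

0.0353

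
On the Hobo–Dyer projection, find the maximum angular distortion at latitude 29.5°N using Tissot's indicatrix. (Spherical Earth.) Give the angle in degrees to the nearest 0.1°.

10.6°

Hobo–Dyer is a cylindrical equal-area projection with standard parallels at ±37.5°. Cylindrical equal-area (φ₀ = 37.5°): h = cos φ / cos 37.5° along meridians, k = cos 37.5° / cos φ along parallels; h·k = 1.
At 29.5°: h = 1.097, k = 0.9115; principal scales a = 1.097, b = 0.9115.
sin(ω/2) = (a − b)/(a + b) = 0.1855/2.009 = 0.09237, so ω = 2 arcsin(0.09237) ≈ 10.6°.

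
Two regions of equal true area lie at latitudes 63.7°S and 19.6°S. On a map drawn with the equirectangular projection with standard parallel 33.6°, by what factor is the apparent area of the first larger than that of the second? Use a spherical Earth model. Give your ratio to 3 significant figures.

2.13

With standard parallel φ₀ = 33.6°, the equirectangular projection gives x = Rλ cos φ₀, y = Rφ, so h = 1 and k = cos 33.6° / cos φ.
Areal scale at 63.7°: h·k = 1.000 × 1.880 = 1.880.
Areal scale at 19.6°: h·k = 1.000 × 0.8842 = 0.8842.
Ratio = 1.880/0.8842 ≈ 2.13.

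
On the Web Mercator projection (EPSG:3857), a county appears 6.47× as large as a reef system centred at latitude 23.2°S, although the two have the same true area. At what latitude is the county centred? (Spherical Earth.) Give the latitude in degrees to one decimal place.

For equal true areas on Mercator, apparent areas scale as sec²φ, so the ratio is cos²φ₂ / cos²φ₁.
cos²φ₂ / cos²φ₁ = 6.47  ⇒  cos φ₁ = cos 23.2° / √6.47 = 0.9191/2.544 = 0.3613.
φ₁ = arccos(0.3613) ≈ 68.8°.

68.8°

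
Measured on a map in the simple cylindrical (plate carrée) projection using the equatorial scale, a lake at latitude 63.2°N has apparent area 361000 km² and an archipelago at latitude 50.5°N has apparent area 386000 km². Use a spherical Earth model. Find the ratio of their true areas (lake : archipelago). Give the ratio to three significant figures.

0.663

On the plate carrée, areal scale = h·k = 1 × sec φ, so true area = apparent × cos φ.
True area of lake: 361000 × cos(63.2°) = 361000 × 0.4509 = 162800 km².
True area of archipelago: 386000 × cos(50.5°) = 386000 × 0.6361 = 245500 km².
Ratio = 162800 / 245500 ≈ 0.663.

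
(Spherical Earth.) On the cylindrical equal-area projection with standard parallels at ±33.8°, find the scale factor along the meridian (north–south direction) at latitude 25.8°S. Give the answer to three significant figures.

A cylindrical equal-area projection with standard parallel φ₀ has meridian scale h = cos φ / cos φ₀ and parallel scale k = cos φ₀ / cos φ (so areas are preserved, h·k = 1).
h = cos 25.8° / cos 33.8° = 0.9003/0.8310 = 1.083.

1.08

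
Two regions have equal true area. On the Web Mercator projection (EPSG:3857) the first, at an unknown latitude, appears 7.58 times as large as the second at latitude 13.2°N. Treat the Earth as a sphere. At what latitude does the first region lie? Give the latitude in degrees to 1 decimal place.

Mercator areal scale is sec²φ, so apparent-area ratio = sec²φ₁ / sec²φ₂ = cos²φ₂ / cos²φ₁.
cos²φ₂ / cos²φ₁ = 7.58  ⇒  cos φ₁ = cos 13.2° / √7.58 = 0.9736/2.753 = 0.3536.
φ₁ = arccos(0.3536) ≈ 69.3°.

69.3°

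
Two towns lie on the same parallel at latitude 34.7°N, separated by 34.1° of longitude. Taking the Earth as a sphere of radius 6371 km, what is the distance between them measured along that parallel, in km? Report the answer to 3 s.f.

Arc length along a parallel = R cos φ · Δλ (with Δλ in radians).
= 6371 × cos 34.7° × (34.1° × π/180) = 6371 × 0.8221 × 0.5952 ≈ 3120 km.

3120 km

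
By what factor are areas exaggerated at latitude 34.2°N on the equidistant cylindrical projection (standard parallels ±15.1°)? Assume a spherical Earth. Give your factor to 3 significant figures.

In the equirectangular projection with standard parallel φ₀ = 15.1° (x = Rλ cos φ₀, y = Rφ), meridians are true-scale (h = 1) and the parallel scale is k = cos φ₀ / cos φ.
Areal scale = h·k = 1 × cos φ₀ / cos φ; at 34.2°, h = 1.000, k = 1.167, so h·k = 1.167.

1.17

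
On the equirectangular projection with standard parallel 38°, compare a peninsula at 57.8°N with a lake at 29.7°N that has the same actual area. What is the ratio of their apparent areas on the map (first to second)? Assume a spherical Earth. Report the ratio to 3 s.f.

1.63

In the equirectangular projection with standard parallel φ₀ = 38° (x = Rλ cos φ₀, y = Rφ), meridians are true-scale (h = 1) and the parallel scale is k = cos φ₀ / cos φ.
Areal scale at 57.8°: h·k = 1.000 × 1.479 = 1.479.
Areal scale at 29.7°: h·k = 1.000 × 0.9072 = 0.9072.
Ratio = 1.479/0.9072 ≈ 1.63.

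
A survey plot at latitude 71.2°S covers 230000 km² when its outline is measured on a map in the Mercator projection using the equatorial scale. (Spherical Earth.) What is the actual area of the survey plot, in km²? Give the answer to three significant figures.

The Mercator projection is conformal; its linear scale factor is the same in every direction and equals sec φ = 1/cos φ.
Areal scale = k² = sec²φ = 1/cos²(71.2°) = 1/0.3223² = 9.629.
True area = apparent / (areal scale) = 230000 / 9.629 ≈ 23900 km².

23900 km²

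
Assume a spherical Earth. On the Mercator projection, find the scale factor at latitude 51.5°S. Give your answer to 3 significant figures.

Mercator is conformal, so the point scale is isotropic: h = k = sec φ = 1/cos φ.
k = 1/cos 51.5° = 1/0.6225 = 1.606.

1.61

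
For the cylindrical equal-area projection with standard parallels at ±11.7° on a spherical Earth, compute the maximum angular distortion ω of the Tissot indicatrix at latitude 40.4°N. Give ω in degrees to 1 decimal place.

A cylindrical equal-area projection with standard parallel φ₀ has meridian scale h = cos φ / cos φ₀ and parallel scale k = cos φ₀ / cos φ (so areas are preserved, h·k = 1).
At 40.4°: h = 0.7777, k = 1.286; principal scales a = 1.286, b = 0.7777.
sin(ω/2) = (a − b)/(a + b) = 0.5082/2.064 = 0.2463, so ω = 2 arcsin(0.2463) ≈ 28.5°.

28.5°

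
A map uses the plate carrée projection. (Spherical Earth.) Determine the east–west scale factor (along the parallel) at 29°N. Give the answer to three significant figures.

1.14

Plate carrée maps x = Rλ, y = Rφ. The meridian scale is h = 1 and the parallel scale is k = 1/cos φ = sec φ.
k = 1/cos 29° = 1/0.8746 = 1.143.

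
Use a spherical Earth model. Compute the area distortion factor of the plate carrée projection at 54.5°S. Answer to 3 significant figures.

Plate carrée maps x = Rλ, y = Rφ. The meridian scale is h = 1 and the parallel scale is k = 1/cos φ = sec φ.
Areal scale = h·k = 1 × sec φ; at 54.5°, h = 1.000, k = 1.722, so h·k = 1.722.

1.72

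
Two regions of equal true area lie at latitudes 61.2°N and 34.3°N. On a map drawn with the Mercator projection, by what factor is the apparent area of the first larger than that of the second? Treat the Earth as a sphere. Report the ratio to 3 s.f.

Mercator areal scale is sec²φ.
At 61.2°: sec²(61.2°) = 1/0.4818² = 4.309.
At 34.3°: sec²(34.3°) = 1/0.8261² = 1.465.
Ratio = 4.309/1.465 = cos²(34.3°)/cos²(61.2°) ≈ 2.94.

2.94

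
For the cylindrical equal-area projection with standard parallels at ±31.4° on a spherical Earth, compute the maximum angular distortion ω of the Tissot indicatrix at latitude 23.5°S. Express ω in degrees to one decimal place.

8.2°

For cylindrical equal-area with standard parallel φ₀, h = cos φ / cos φ₀ and k = cos φ₀ / cos φ, so h·k = 1.
At 23.5°: h = 1.074, k = 0.9307; principal scales a = 1.074, b = 0.9307.
sin(ω/2) = (a − b)/(a + b) = 0.1437/2.005 = 0.07164, so ω = 2 arcsin(0.07164) ≈ 8.2°.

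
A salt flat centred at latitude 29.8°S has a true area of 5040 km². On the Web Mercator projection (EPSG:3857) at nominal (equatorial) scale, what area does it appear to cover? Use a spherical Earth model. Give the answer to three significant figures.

6690 km²

The Mercator projection is conformal; its linear scale factor is the same in every direction and equals sec φ = 1/cos φ.
Areal scale = k² = sec²φ = 1/cos²(29.8°) = 1/0.8678² = 1.328.
Apparent area = 5040 × 1.328 ≈ 6690 km².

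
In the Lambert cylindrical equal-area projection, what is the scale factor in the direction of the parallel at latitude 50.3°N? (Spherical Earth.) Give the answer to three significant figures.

The Lambert cylindrical equal-area projection is the cylindrical equal-area projection with its standard parallel at the equator (φ₀ = 0). Cylindrical equal-area (φ₀ = 0°): h = cos φ / cos 0° along meridians, k = cos 0° / cos φ along parallels; h·k = 1.
k = cos 0° / cos 50.3° = 1.000/0.6388 = 1.566.

1.57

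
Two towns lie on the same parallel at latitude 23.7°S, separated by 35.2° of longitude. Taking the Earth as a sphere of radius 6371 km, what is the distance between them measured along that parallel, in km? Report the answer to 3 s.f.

3580 km

Arc length along a parallel = R cos φ · Δλ (with Δλ in radians).
= 6371 × cos 23.7° × (35.2° × π/180) = 6371 × 0.9157 × 0.6144 ≈ 3580 km.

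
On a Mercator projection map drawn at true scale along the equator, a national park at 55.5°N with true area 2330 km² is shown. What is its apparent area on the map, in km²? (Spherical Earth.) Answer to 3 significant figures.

7260 km²

The Mercator projection is conformal; its linear scale factor is the same in every direction and equals sec φ = 1/cos φ.
Areal scale = k² = sec²φ = 1/cos²(55.5°) = 1/0.5664² = 3.117.
Apparent area = 2330 × 3.117 ≈ 7260 km².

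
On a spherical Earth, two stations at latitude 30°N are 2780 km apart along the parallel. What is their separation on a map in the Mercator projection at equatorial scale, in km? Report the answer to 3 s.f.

For Mercator, h = k = sec φ (a conformal cylindrical projection has a single point scale, 1/cos φ).
Along the parallel, k = sec 30° = 1/0.8660 = 1.155.
Map distance = 2780 × 1.155 ≈ 3210 km.

3210 km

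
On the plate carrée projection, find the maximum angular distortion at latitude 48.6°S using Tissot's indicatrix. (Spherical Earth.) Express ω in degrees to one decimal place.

Plate carrée maps x = Rλ, y = Rφ. The meridian scale is h = 1 and the parallel scale is k = 1/cos φ = sec φ.
At 48.6°: h = 1.000, k = 1.512; principal scales a = 1.512, b = 1.000.
sin(ω/2) = (a − b)/(a + b) = 0.5121/2.512 = 0.2039, so ω = 2 arcsin(0.2039) ≈ 23.5°.

23.5°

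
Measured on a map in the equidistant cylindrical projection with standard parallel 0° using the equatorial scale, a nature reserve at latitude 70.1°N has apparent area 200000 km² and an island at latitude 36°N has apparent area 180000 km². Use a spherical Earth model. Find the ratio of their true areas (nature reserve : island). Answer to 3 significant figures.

On the plate carrée, areal scale = h·k = 1 × sec φ, so true area = apparent × cos φ.
True area of nature reserve: 200000 × cos(70.1°) = 200000 × 0.3404 = 68080 km².
True area of island: 180000 × cos(36°) = 180000 × 0.8090 = 145600 km².
Ratio = 68080 / 145600 ≈ 0.467.

0.467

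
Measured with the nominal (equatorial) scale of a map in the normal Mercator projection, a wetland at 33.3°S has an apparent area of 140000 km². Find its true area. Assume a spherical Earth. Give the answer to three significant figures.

For Mercator, h = k = sec φ (a conformal cylindrical projection has a single point scale, 1/cos φ).
Areal scale = k² = sec²φ = 1/cos²(33.3°) = 1/0.8358² = 1.431.
True area = apparent / (areal scale) = 140000 / 1.431 ≈ 97800 km².

97800 km²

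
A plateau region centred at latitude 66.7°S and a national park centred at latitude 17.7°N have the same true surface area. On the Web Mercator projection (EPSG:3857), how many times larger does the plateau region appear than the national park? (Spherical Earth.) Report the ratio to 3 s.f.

5.80

On Mercator, area is exaggerated by sec²φ = 1/cos²φ.
At 66.7°: sec²(66.7°) = 1/0.3955² = 6.392.
At 17.7°: sec²(17.7°) = 1/0.9527² = 1.102.
Ratio = 6.392/1.102 = cos²(17.7°)/cos²(66.7°) ≈ 5.80.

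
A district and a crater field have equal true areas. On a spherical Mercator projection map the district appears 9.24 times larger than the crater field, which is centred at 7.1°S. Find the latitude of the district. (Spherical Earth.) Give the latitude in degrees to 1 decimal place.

70.9°

Mercator areal scale is sec²φ, so apparent-area ratio = sec²φ₁ / sec²φ₂ = cos²φ₂ / cos²φ₁.
cos²φ₂ / cos²φ₁ = 9.24  ⇒  cos φ₁ = cos 7.1° / √9.24 = 0.9923/3.040 = 0.3265.
φ₁ = arccos(0.3265) ≈ 70.9°.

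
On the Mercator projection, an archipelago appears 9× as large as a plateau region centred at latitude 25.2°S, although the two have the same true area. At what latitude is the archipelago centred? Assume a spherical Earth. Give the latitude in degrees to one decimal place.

72.4°

On Mercator, (apparent₁)/(apparent₂) = sec²φ₁ / sec²φ₂ when true areas are equal.
cos²φ₂ / cos²φ₁ = 9  ⇒  cos φ₁ = cos 25.2° / √9 = 0.9048/3.000 = 0.3016.
φ₁ = arccos(0.3016) ≈ 72.4°.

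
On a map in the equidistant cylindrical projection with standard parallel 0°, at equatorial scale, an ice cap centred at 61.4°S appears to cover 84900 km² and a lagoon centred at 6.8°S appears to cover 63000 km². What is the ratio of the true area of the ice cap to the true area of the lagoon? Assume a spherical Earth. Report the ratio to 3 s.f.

On the plate carrée, areal scale = h·k = 1 × sec φ, so true area = apparent × cos φ.
True area of ice cap: 84900 × cos(61.4°) = 84900 × 0.4787 = 40640 km².
True area of lagoon: 63000 × cos(6.8°) = 63000 × 0.9930 = 62560 km².
Ratio = 40640 / 62560 ≈ 0.650.

0.650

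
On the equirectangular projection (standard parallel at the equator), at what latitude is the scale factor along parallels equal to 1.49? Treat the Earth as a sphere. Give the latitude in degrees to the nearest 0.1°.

Plate carrée: h = 1, k = sec φ along parallels.
sec φ = 1.49  ⇒  cos φ = 0.6711  ⇒  φ ≈ 47.8°.

47.8°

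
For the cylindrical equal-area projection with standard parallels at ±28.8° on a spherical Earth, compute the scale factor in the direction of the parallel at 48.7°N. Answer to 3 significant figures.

For cylindrical equal-area with standard parallel φ₀, h = cos φ / cos φ₀ and k = cos φ₀ / cos φ, so h·k = 1.
k = cos 28.8° / cos 48.7° = 0.8763/0.6600 = 1.328.

1.33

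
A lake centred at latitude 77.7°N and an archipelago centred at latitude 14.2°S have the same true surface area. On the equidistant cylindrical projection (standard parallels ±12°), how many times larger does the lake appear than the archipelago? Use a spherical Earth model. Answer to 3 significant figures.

4.55

In the equirectangular projection with standard parallel φ₀ = 12° (x = Rλ cos φ₀, y = Rφ), meridians are true-scale (h = 1) and the parallel scale is k = cos φ₀ / cos φ.
Areal scale at 77.7°: h·k = 1.000 × 4.592 = 4.592.
Areal scale at 14.2°: h·k = 1.000 × 1.009 = 1.009.
Ratio = 4.592/1.009 ≈ 4.55.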